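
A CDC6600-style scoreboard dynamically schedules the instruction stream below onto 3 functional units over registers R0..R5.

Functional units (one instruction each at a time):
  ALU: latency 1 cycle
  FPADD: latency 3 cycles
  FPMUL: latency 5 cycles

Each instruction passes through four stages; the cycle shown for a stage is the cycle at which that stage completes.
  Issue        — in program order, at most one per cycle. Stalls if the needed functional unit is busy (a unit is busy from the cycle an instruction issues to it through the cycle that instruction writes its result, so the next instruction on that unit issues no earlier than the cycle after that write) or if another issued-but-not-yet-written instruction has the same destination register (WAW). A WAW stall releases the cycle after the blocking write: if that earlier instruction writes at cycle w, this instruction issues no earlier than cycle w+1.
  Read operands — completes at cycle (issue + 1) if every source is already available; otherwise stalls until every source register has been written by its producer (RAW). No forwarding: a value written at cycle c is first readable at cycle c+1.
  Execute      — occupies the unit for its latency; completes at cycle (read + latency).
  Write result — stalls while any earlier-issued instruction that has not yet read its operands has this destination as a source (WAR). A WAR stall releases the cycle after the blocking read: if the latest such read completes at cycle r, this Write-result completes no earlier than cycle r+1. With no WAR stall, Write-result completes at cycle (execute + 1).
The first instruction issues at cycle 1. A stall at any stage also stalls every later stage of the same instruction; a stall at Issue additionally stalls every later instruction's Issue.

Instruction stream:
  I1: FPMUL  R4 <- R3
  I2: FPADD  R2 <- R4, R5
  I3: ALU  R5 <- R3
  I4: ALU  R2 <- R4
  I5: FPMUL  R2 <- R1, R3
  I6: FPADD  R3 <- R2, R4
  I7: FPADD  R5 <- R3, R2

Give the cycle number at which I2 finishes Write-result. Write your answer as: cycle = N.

cycle 1: issue I1 (FPMUL)
cycle 2: I1 read-ops · issue I2 (FPADD)
cycle 3: issue I3 (ALU)
cycle 4: I3 read-ops
cycle 5: I3 finished on ALU
cycle 7: I1 finished on FPMUL
cycle 8: I1→R4
cycle 9: I2 read-ops
cycle 10: I3→R5
cycle 12: I2 finished on FPADD
cycle 13: I2→R2
cycle 14: issue I4 (ALU)
cycle 15: I4 read-ops
cycle 16: I4 finished on ALU
cycle 17: I4→R2
cycle 18: issue I5 (FPMUL)
cycle 19: I5 read-ops · issue I6 (FPADD)
cycle 24: I5 finished on FPMUL
cycle 25: I5→R2
cycle 26: I6 read-ops
cycle 29: I6 finished on FPADD
cycle 30: I6→R3
cycle 31: issue I7 (FPADD)
cycle 32: I7 read-ops
cycle 35: I7 finished on FPADD
cycle 36: I7→R5

cycle = 13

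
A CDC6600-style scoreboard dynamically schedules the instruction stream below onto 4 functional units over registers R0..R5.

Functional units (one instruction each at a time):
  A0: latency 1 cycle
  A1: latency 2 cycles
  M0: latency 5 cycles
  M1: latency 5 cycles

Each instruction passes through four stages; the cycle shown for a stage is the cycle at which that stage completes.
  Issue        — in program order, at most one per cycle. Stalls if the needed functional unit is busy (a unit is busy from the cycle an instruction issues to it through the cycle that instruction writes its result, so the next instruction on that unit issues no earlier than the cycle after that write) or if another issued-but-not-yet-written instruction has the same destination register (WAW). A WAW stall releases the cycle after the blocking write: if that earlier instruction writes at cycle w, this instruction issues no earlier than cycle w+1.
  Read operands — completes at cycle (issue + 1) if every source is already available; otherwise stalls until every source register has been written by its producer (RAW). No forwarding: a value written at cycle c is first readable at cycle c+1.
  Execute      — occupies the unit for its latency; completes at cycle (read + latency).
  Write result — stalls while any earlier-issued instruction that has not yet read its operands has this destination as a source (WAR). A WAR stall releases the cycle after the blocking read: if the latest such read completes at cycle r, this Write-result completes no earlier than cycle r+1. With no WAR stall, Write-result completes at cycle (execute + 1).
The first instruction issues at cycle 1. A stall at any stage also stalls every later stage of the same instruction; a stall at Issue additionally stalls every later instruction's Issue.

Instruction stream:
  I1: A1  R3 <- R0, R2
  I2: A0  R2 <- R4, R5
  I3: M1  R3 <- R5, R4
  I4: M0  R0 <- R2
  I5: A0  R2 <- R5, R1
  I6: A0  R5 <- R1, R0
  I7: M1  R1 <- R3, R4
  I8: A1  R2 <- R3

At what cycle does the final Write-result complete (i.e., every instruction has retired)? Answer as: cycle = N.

cycle = 21

[I1] 1/2/4/5
[I2] 2/3/4/5
[I3] 6/7/12/13  (WAW R3: wait I1 write@5)
[I4] 7/8/13/14
[I5] 8/9/10/11
[I6] 12/15/16/17  (struct: A0 busy until I5 writes@11; RAW R0: wait I4 write@14)
[I7] 14/15/20/21  (struct: M1 busy until I3 writes@13)
[I8] 15/16/18/19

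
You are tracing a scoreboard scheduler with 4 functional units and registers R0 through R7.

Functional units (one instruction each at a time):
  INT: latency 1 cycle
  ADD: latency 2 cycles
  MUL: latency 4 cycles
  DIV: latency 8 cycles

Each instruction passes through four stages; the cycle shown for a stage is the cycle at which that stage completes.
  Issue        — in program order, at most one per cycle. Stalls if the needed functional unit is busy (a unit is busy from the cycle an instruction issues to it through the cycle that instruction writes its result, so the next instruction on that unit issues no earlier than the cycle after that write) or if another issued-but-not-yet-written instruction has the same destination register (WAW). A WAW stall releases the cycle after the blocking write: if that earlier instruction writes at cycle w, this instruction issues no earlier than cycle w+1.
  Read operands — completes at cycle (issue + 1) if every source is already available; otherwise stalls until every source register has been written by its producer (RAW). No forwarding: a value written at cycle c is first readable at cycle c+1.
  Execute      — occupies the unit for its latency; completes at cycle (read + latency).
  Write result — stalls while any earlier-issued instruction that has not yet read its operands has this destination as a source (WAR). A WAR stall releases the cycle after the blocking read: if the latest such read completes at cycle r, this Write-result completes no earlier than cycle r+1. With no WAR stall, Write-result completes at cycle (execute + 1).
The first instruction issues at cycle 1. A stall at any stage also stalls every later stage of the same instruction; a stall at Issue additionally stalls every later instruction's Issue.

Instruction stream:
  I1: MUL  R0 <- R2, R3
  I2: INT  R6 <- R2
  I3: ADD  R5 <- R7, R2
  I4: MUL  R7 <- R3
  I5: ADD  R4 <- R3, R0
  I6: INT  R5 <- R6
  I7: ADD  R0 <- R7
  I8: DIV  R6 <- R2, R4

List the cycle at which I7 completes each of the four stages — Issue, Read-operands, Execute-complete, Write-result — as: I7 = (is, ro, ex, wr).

I7 = (14, 15, 17, 18)

[1] I1 dispatched to MUL
[2] I1 operands ready · I2 dispatched to INT
[3] I2 operands ready · I3 dispatched to ADD
[4] I2 complete · I3 operands ready
[5] R6←I2
[6] I1 complete · I3 complete
[7] R0←I1 · R5←I3
[8] I4 dispatched to MUL
[9] I4 operands ready · I5 dispatched to ADD
[10] I5 operands ready · I6 dispatched to INT
[11] I6 operands ready
[12] I5 complete · I6 complete
[13] I4 complete · R4←I5 · R5←I6
[14] R7←I4 · I7 dispatched to ADD
[15] I7 operands ready · I8 dispatched to DIV
[16] I8 operands ready
[17] I7 complete
[18] R0←I7
[24] I8 complete
[25] R6←I8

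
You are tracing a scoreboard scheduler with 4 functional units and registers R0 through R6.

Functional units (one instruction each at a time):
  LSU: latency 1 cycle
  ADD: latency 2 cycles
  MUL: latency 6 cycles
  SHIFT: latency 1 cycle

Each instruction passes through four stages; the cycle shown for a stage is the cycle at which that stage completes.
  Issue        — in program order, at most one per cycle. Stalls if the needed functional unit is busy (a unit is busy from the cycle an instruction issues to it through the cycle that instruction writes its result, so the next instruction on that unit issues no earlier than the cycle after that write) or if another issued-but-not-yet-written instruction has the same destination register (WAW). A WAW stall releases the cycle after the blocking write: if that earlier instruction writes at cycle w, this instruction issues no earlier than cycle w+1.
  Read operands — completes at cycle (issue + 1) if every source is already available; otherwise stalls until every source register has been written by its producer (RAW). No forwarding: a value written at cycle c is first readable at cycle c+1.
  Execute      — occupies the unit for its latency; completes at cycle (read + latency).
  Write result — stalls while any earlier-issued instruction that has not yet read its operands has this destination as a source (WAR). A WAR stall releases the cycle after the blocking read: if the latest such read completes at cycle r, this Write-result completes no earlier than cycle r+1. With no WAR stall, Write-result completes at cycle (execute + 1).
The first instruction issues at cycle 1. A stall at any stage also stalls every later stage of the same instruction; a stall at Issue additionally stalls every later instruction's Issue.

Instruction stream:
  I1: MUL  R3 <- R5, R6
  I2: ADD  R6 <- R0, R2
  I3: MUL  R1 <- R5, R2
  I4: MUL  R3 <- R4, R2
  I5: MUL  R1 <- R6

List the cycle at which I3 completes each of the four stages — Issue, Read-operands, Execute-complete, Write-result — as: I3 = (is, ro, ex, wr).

t=1  I1 dispatched to MUL
t=2  I1 operands ready | I2 dispatched to ADD
t=3  I2 operands ready
t=5  I2 complete
t=6  R6←I2
t=8  I1 complete
t=9  R3←I1
t=10  I3 dispatched to MUL
t=11  I3 operands ready
t=17  I3 complete
t=18  R1←I3
t=19  I4 dispatched to MUL
t=20  I4 operands ready
t=26  I4 complete
t=27  R3←I4
t=28  I5 dispatched to MUL
t=29  I5 operands ready
t=35  I5 complete
t=36  R1←I5

I3 = (10, 11, 17, 18)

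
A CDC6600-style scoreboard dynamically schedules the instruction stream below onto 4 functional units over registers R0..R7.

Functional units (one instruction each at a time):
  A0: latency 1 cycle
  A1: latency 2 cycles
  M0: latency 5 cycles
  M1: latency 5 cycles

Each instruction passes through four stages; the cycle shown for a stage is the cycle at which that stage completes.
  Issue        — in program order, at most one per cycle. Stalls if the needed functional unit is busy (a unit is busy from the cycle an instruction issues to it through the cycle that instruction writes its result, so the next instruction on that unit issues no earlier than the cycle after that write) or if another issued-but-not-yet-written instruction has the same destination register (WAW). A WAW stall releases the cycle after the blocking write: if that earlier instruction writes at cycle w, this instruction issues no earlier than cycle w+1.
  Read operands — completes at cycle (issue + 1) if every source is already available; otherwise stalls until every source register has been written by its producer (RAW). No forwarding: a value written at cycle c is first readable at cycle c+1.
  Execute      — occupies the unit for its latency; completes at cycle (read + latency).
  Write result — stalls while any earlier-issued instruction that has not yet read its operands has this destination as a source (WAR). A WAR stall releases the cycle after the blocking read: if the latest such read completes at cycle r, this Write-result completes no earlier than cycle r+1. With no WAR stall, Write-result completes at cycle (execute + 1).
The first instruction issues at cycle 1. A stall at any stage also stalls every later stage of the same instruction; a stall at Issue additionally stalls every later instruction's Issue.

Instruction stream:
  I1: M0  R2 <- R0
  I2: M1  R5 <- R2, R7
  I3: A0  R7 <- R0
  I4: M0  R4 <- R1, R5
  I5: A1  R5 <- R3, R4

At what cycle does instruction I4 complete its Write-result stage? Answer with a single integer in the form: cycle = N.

cycle = 22

I1: IS=1 RO=2 EX=7 WR=8
I2: IS=2 RO=9 EX=14 WR=15  [RAW R2: wait I1 write@8]
I3: IS=3 RO=4 EX=5 WR=10  [WAR R7: wait I2 read@9]
I4: IS=9 RO=16 EX=21 WR=22  [struct: M0 busy until I1 writes@8; RAW R5: wait I2 write@15]
I5: IS=16 RO=23 EX=25 WR=26  [WAW R5: wait I2 write@15; RAW R4: wait I4 write@22]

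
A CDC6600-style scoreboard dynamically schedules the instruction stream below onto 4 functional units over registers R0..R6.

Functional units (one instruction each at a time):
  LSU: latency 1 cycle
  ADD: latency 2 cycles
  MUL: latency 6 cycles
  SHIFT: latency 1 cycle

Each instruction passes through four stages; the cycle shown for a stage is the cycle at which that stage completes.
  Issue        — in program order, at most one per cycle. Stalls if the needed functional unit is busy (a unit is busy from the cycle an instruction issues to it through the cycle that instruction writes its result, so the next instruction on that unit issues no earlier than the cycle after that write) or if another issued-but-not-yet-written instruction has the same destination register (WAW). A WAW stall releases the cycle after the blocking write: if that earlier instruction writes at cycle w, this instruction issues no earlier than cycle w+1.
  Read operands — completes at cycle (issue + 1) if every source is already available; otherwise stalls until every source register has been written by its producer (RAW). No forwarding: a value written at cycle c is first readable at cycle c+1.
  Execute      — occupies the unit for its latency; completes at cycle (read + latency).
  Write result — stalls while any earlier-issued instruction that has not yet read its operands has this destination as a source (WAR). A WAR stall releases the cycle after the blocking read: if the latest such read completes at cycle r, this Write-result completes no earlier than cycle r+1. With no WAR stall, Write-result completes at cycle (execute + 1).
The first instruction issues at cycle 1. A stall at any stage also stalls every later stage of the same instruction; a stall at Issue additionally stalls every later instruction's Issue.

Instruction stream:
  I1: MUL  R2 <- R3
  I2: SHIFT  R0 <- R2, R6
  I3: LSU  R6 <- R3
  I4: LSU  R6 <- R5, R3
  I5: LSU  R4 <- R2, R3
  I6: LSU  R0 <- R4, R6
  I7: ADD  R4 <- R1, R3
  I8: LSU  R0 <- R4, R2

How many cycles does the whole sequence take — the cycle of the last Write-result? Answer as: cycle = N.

t=1  I1 issues→MUL
t=2  I1 reads | I2 issues→SHIFT
t=3  I3 issues→LSU
t=4  I3 reads
t=5  I3 exec-done
t=8  I1 exec-done
t=9  I1 writes R2
t=10  I2 reads
t=11  I2 exec-done | I3 writes R6
t=12  I2 writes R0 | I4 issues→LSU
t=13  I4 reads
t=14  I4 exec-done
t=15  I4 writes R6
t=16  I5 issues→LSU
t=17  I5 reads
t=18  I5 exec-done
t=19  I5 writes R4
t=20  I6 issues→LSU
t=21  I6 reads | I7 issues→ADD
t=22  I6 exec-done | I7 reads
t=23  I6 writes R0
t=24  I7 exec-done | I8 issues→LSU
t=25  I7 writes R4
t=26  I8 reads
t=27  I8 exec-done
t=28  I8 writes R0

cycle = 28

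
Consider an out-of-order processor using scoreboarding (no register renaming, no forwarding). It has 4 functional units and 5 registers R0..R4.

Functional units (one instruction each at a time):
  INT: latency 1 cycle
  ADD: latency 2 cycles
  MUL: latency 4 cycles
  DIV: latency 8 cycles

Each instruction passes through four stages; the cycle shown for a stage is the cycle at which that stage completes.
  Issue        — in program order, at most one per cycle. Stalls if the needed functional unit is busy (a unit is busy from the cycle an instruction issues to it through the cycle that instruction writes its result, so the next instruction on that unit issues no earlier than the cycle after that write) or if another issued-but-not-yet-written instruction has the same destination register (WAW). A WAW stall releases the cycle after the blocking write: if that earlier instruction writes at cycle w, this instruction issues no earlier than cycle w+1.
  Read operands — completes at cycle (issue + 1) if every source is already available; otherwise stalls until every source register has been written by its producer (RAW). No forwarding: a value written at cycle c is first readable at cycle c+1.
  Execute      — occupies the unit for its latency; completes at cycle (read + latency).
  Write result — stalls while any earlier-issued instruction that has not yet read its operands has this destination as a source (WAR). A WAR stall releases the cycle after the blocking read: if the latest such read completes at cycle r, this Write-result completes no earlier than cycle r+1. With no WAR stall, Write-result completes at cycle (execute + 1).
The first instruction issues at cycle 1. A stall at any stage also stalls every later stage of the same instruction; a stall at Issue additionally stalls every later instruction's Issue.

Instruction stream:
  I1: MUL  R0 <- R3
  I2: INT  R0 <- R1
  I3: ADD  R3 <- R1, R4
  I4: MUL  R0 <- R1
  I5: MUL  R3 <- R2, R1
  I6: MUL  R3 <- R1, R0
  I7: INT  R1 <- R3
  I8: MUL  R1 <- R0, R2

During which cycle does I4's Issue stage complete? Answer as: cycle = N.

cycle = 12

c1: I1 issues→MUL
c2: I1 reads
c6: I1 exec-done
c7: I1 writes R0
c8: I2 issues→INT
c9: I2 reads · I3 issues→ADD
c10: I2 exec-done · I3 reads
c11: I2 writes R0
c12: I3 exec-done · I4 issues→MUL
c13: I3 writes R3 · I4 reads
c17: I4 exec-done
c18: I4 writes R0
c19: I5 issues→MUL
c20: I5 reads
c24: I5 exec-done
c25: I5 writes R3
c26: I6 issues→MUL
c27: I6 reads · I7 issues→INT
c31: I6 exec-done
c32: I6 writes R3
c33: I7 reads
c34: I7 exec-done
c35: I7 writes R1
c36: I8 issues→MUL
c37: I8 reads
c41: I8 exec-done
c42: I8 writes R1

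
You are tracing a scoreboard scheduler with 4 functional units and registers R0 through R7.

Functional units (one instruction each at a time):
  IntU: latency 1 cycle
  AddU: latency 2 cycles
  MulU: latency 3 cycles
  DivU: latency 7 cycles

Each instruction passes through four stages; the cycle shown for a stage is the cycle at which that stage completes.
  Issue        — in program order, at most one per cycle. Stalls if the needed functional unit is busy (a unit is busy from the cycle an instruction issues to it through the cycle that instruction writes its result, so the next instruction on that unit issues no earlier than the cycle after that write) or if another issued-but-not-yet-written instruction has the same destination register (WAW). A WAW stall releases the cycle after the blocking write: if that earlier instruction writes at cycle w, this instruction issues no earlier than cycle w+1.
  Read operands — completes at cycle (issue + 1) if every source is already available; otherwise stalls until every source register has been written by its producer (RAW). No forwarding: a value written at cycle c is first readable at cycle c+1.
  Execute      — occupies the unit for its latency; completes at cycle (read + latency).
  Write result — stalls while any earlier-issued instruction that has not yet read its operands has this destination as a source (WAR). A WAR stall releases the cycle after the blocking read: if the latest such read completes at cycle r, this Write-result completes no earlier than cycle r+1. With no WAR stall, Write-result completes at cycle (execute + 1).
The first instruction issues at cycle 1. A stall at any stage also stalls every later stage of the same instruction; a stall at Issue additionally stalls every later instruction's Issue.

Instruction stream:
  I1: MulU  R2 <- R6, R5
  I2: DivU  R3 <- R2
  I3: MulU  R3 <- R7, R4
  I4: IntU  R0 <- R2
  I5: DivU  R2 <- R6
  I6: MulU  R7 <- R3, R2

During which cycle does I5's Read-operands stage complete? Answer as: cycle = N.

cycle = 19

cycle 1: I1→MulU
cycle 2: I1 RO, I2→DivU
cycle 5: I1 EX
cycle 6: I1 WR R2
cycle 7: I2 RO
cycle 14: I2 EX
cycle 15: I2 WR R3
cycle 16: I3→MulU
cycle 17: I3 RO, I4→IntU
cycle 18: I4 RO, I5→DivU
cycle 19: I4 EX, I5 RO
cycle 20: I3 EX, I4 WR R0
cycle 21: I3 WR R3
cycle 22: I6→MulU
cycle 26: I5 EX
cycle 27: I5 WR R2
cycle 28: I6 RO
cycle 31: I6 EX
cycle 32: I6 WR R7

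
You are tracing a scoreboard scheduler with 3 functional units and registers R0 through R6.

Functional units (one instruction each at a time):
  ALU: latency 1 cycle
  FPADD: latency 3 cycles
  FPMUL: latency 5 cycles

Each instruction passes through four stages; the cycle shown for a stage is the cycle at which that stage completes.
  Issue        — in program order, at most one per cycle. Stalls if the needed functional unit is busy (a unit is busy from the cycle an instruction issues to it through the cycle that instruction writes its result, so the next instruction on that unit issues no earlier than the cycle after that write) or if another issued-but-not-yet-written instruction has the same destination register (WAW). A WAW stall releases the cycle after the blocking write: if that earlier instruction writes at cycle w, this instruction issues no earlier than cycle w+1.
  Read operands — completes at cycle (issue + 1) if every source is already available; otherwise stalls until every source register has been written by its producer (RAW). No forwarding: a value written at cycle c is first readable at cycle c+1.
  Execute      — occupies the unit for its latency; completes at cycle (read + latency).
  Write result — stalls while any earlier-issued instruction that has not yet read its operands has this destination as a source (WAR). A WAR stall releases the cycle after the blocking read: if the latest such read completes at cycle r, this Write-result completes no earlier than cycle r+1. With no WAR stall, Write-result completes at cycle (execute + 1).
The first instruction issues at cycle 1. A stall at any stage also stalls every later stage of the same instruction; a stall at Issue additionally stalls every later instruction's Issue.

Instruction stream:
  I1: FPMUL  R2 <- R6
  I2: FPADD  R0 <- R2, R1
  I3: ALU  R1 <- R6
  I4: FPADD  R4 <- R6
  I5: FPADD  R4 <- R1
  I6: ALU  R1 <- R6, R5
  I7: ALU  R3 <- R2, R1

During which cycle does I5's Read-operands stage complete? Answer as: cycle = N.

cycle = 21

  I1 | 1 | 2 | 7 | 8
  I2 | 2 | 9 | 12 | 13   RAW R2: wait I1 write@8
  I3 | 3 | 4 | 5 | 10   WAR R1: wait I2 read@9
  I4 | 14 | 15 | 18 | 19   struct: FPADD busy until I2 writes@13
  I5 | 20 | 21 | 24 | 25   struct: FPADD busy until I4 writes@19
  I6 | 21 | 22 | 23 | 24
  I7 | 25 | 26 | 27 | 28   struct: ALU busy until I6 writes@24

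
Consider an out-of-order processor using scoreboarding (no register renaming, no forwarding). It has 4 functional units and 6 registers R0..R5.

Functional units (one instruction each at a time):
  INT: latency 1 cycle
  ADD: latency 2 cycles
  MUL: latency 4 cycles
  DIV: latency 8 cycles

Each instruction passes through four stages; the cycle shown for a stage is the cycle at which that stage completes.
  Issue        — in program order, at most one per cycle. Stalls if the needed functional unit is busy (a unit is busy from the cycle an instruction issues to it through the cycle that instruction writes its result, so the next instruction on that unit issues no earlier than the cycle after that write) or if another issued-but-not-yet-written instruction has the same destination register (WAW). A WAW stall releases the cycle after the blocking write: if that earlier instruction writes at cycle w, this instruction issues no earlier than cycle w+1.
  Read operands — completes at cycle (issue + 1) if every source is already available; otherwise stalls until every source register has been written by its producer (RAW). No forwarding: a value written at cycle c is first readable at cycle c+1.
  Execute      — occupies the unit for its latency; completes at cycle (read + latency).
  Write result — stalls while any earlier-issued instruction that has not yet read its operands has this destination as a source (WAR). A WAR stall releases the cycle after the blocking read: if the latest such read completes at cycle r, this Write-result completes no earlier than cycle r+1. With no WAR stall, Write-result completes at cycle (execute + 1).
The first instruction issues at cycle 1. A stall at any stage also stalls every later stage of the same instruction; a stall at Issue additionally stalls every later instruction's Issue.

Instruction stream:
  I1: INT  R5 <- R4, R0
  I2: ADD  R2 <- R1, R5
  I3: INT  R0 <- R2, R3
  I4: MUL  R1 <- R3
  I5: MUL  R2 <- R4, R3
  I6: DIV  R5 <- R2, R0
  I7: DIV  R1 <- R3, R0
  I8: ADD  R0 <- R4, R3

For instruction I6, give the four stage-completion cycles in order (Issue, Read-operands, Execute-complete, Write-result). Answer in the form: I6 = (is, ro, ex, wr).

I6 = (14, 20, 28, 29)

I1 -> (1, 2, 3, 4)
I2 -> (2, 5, 7, 8)  // RAW R5: wait I1 write@4
I3 -> (5, 9, 10, 11)  // struct: INT busy until I1 writes@4, RAW R2: wait I2 write@8
I4 -> (6, 7, 11, 12)
I5 -> (13, 14, 18, 19)  // struct: MUL busy until I4 writes@12
I6 -> (14, 20, 28, 29)  // RAW R2: wait I5 write@19
I7 -> (30, 31, 39, 40)  // struct: DIV busy until I6 writes@29
I8 -> (31, 32, 34, 35)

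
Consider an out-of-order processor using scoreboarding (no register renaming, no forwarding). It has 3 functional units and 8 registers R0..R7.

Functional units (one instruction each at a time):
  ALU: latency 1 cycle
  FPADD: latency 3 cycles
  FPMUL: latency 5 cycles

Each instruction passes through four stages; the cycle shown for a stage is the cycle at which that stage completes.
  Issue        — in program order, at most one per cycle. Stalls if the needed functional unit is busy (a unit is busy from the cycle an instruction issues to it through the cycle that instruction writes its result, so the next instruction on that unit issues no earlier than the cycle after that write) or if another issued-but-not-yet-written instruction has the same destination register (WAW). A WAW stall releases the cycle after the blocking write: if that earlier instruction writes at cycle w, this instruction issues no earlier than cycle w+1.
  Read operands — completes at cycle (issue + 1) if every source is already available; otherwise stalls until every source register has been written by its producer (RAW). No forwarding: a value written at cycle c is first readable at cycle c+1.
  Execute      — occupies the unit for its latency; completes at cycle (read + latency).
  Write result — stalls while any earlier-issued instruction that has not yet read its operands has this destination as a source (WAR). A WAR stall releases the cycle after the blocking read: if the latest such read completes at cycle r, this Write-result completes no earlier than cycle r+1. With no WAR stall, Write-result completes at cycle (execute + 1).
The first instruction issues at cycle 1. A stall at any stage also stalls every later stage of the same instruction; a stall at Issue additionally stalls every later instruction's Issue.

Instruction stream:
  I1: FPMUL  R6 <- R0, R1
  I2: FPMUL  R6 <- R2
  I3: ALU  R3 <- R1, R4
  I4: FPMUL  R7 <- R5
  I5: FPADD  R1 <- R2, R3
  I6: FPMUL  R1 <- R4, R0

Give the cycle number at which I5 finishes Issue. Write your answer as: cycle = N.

t=1  I1 issues→FPMUL
t=2  I1 reads
t=7  I1 exec-done
t=8  I1 writes R6
t=9  I2 issues→FPMUL
t=10  I2 reads · I3 issues→ALU
t=11  I3 reads
t=12  I3 exec-done
t=13  I3 writes R3
t=15  I2 exec-done
t=16  I2 writes R6
t=17  I4 issues→FPMUL
t=18  I4 reads · I5 issues→FPADD
t=19  I5 reads
t=22  I5 exec-done
t=23  I4 exec-done · I5 writes R1
t=24  I4 writes R7
t=25  I6 issues→FPMUL
t=26  I6 reads
t=31  I6 exec-done
t=32  I6 writes R1

cycle = 18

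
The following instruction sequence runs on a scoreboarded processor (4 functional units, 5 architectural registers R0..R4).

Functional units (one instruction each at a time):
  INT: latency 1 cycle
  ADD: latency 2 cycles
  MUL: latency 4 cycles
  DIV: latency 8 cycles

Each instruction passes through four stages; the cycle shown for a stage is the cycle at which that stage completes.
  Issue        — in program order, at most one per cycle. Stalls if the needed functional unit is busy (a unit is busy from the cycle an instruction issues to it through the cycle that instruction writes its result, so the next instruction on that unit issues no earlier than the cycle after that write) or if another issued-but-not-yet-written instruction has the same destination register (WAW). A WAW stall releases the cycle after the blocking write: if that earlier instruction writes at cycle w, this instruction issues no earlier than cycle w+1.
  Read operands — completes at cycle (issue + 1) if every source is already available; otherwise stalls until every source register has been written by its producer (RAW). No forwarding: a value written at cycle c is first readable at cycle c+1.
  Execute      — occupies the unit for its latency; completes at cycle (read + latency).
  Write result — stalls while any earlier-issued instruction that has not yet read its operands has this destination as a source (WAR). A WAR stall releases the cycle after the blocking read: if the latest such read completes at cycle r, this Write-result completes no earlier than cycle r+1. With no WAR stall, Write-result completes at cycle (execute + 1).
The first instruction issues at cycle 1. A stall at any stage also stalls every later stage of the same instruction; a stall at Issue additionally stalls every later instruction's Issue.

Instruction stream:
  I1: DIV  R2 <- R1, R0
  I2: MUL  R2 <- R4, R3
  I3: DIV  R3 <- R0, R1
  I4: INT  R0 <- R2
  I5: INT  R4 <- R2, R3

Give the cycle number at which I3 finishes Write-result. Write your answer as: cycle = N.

cycle = 23

t=1  I1→DIV
t=2  I1 RO
t=10  I1 EX
t=11  I1 WR R2
t=12  I2→MUL
t=13  I2 RO · I3→DIV
t=14  I3 RO · I4→INT
t=17  I2 EX
t=18  I2 WR R2
t=19  I4 RO
t=20  I4 EX
t=21  I4 WR R0
t=22  I3 EX · I5→INT
t=23  I3 WR R3
t=24  I5 RO
t=25  I5 EX
t=26  I5 WR R4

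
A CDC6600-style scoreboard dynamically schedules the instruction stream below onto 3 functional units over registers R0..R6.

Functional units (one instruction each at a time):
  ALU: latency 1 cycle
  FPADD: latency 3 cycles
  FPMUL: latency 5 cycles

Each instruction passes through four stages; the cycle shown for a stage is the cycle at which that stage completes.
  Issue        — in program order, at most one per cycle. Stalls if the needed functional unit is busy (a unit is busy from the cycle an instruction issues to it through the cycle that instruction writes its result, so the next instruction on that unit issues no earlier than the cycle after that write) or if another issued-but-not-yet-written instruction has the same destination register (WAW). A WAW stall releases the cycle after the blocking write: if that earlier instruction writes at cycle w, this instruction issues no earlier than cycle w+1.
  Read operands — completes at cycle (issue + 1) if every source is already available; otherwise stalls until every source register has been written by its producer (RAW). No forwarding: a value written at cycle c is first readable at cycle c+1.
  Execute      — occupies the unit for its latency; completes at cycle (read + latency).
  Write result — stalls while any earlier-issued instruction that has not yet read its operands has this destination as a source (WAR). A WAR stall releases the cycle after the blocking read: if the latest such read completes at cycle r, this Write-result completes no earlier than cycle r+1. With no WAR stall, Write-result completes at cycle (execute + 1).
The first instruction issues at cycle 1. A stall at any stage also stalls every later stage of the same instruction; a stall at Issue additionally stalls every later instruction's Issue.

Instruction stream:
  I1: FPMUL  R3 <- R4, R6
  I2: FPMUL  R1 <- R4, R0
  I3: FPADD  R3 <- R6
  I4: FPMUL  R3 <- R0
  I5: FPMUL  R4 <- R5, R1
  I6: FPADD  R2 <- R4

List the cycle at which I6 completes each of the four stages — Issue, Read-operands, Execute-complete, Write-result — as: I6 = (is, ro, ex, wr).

t=1  I1 dispatched to FPMUL
t=2  I1 operands ready
t=7  I1 complete
t=8  R3←I1
t=9  I2 dispatched to FPMUL
t=10  I2 operands ready · I3 dispatched to FPADD
t=11  I3 operands ready
t=14  I3 complete
t=15  I2 complete · R3←I3
t=16  R1←I2
t=17  I4 dispatched to FPMUL
t=18  I4 operands ready
t=23  I4 complete
t=24  R3←I4
t=25  I5 dispatched to FPMUL
t=26  I5 operands ready · I6 dispatched to FPADD
t=31  I5 complete
t=32  R4←I5
t=33  I6 operands ready
t=36  I6 complete
t=37  R2←I6

I6 = (26, 33, 36, 37)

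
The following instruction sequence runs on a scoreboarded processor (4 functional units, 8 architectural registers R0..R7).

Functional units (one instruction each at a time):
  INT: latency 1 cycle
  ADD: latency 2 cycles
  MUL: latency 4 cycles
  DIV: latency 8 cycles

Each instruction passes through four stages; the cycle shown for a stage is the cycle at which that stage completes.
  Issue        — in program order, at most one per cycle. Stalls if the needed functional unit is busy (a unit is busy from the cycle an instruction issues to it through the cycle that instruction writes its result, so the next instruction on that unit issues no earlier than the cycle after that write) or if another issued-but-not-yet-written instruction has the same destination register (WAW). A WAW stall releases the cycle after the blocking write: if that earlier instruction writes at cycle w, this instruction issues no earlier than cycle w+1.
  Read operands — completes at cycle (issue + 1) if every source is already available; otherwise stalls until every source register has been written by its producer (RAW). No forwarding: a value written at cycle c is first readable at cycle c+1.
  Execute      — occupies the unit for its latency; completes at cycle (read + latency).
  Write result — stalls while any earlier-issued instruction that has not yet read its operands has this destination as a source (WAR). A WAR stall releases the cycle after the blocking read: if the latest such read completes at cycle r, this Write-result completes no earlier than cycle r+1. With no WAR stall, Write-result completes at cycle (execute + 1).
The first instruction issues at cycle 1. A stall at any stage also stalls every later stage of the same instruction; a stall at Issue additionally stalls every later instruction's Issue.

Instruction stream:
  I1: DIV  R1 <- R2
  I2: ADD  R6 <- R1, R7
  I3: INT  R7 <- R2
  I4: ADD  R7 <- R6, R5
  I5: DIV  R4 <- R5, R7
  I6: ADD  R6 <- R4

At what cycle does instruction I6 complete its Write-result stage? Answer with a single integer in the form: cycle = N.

cycle = 34

I1 -> (1, 2, 10, 11)
I2 -> (2, 12, 14, 15)  // RAW R1: wait I1 write@11
I3 -> (3, 4, 5, 13)  // WAR R7: wait I2 read@12
I4 -> (16, 17, 19, 20)  // struct: ADD busy until I2 writes@15
I5 -> (17, 21, 29, 30)  // RAW R7: wait I4 write@20
I6 -> (21, 31, 33, 34)  // struct: ADD busy until I4 writes@20, RAW R4: wait I5 write@30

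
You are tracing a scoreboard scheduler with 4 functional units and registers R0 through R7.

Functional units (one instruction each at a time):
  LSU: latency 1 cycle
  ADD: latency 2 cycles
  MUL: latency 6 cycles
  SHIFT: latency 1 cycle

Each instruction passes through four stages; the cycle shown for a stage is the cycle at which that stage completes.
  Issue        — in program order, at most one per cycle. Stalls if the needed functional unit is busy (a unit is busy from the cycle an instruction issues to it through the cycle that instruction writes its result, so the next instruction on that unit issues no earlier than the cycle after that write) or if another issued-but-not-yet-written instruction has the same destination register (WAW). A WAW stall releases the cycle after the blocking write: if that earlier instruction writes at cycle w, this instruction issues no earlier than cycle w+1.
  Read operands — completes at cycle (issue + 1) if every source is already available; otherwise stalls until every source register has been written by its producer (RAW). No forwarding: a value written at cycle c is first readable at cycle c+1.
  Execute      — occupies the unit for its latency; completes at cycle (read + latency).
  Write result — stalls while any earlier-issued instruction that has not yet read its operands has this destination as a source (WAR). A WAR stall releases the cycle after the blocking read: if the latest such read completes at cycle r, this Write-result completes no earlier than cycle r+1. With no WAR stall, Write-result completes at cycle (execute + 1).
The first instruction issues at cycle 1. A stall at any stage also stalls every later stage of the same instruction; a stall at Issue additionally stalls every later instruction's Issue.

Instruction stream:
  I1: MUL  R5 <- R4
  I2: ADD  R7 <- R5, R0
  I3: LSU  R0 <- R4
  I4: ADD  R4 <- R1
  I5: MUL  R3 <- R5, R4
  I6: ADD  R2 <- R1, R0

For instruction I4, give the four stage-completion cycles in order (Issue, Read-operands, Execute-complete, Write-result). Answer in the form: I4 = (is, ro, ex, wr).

t=1  I1 dispatched to MUL
t=2  I1 operands ready · I2 dispatched to ADD
t=3  I3 dispatched to LSU
t=4  I3 operands ready
t=5  I3 complete
t=8  I1 complete
t=9  R5←I1
t=10  I2 operands ready
t=11  R0←I3
t=12  I2 complete
t=13  R7←I2
t=14  I4 dispatched to ADD
t=15  I4 operands ready · I5 dispatched to MUL
t=17  I4 complete
t=18  R4←I4
t=19  I5 operands ready · I6 dispatched to ADD
t=20  I6 operands ready
t=22  I6 complete
t=23  R2←I6
t=25  I5 complete
t=26  R3←I5

I4 = (14, 15, 17, 18)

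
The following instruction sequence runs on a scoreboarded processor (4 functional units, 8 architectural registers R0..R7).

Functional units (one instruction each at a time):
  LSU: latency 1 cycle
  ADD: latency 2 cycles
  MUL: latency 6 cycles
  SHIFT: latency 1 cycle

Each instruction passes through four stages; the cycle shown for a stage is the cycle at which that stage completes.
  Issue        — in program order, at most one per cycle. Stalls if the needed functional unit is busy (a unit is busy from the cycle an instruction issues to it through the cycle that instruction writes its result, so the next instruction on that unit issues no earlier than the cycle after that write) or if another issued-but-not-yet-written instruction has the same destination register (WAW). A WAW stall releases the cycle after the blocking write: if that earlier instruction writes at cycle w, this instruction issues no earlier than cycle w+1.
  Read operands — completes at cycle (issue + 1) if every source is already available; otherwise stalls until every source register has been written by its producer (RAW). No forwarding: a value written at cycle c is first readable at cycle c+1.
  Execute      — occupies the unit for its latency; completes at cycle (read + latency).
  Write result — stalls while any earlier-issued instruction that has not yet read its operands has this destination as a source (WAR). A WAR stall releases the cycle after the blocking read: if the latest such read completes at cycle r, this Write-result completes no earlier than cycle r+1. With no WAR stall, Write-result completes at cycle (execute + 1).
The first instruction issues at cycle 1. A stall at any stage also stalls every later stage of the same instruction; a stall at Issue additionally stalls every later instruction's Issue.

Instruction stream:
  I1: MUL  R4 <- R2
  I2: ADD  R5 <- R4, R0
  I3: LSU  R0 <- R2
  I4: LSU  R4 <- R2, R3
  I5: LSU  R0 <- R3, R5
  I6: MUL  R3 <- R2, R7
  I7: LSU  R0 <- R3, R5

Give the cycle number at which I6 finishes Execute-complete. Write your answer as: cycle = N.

cycle = 24

cycle 1: I1 issues→MUL
cycle 2: I1 reads; I2 issues→ADD
cycle 3: I3 issues→LSU
cycle 4: I3 reads
cycle 5: I3 exec-done
cycle 8: I1 exec-done
cycle 9: I1 writes R4
cycle 10: I2 reads
cycle 11: I3 writes R0
cycle 12: I2 exec-done; I4 issues→LSU
cycle 13: I2 writes R5; I4 reads
cycle 14: I4 exec-done
cycle 15: I4 writes R4
cycle 16: I5 issues→LSU
cycle 17: I5 reads; I6 issues→MUL
cycle 18: I5 exec-done; I6 reads
cycle 19: I5 writes R0
cycle 20: I7 issues→LSU
cycle 24: I6 exec-done
cycle 25: I6 writes R3
cycle 26: I7 reads
cycle 27: I7 exec-done
cycle 28: I7 writes R0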